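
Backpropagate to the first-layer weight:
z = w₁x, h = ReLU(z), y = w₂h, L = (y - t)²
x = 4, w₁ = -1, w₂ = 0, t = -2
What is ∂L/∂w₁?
∂L/∂w₁ = 0

Forward pass:
z = w₁x = -1×4 = -4
h = ReLU(-4) = 0
y = w₂h = 0×0 = 0

Backward pass:
∂L/∂y = 2(y - t) = 2(0 - -2) = 4
∂y/∂h = w₂ = 0
∂h/∂z = 0 (ReLU derivative)
∂z/∂w₁ = x = 4

∂L/∂w₁ = 4 × 0 × 0 × 4 = 0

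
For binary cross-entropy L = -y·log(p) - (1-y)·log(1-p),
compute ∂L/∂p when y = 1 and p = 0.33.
∂L/∂p = -3.03

∂L/∂p = -y/p + (1-y)/(1-p) = -1/0.33 + 0 = -3.03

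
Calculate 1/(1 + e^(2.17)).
0.1025

sigmoid(-2.17) = 1/(1 + e^(2.17)) = 1/(1 + 8.758) = 0.1025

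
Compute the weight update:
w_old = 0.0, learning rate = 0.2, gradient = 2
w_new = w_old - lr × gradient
w_new = -0.4

w_new = w - η·∂L/∂w = 0.0 - 0.2×(2) = 0.0 - (0.4) = -0.4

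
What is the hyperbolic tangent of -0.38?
-0.3627

tanh(-0.38) = (e^(-0.38) - e^(0.38))/(e^(-0.38) + e^(0.38)) = -0.3627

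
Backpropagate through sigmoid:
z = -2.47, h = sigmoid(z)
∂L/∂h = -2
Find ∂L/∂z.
∂L/∂z = -0.1438

σ(-2.47) = 0.07799
σ'(-2.47) = σ(-2.47)(1 - σ(-2.47)) = 0.07799 × 0.922 = 0.07191
∂L/∂z = ∂L/∂h · σ'(z) = -2 × 0.07191 = -0.1438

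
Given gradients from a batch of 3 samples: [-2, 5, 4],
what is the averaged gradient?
Average gradient = 2.333

Average = (1/3)(-2 + 5 + 4) = 7/3 = 2.333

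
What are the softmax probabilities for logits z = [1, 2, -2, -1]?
p = [0.2562, 0.6964, 0.0128, 0.0347]

exp(z) = [2.718, 7.389, 0.1353, 0.3679]
Sum = 10.61
p = [0.2562, 0.6964, 0.0128, 0.0347]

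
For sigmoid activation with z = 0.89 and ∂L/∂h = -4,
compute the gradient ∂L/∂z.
∂L/∂z = -0.8255

σ(0.89) = 0.7089
σ'(0.89) = σ(0.89)(1 - σ(0.89)) = 0.7089 × 0.2911 = 0.2064
∂L/∂z = ∂L/∂h · σ'(z) = -4 × 0.2064 = -0.8255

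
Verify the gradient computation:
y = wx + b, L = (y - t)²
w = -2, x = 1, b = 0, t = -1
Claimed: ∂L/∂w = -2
Correct

y = (-2)(1) + 0 = -2
∂L/∂y = 2(y - t) = 2(-2 - -1) = -2
∂y/∂w = x = 1
∂L/∂w = -2 × 1 = -2

Claimed value: -2
Correct: The correct gradient is -2.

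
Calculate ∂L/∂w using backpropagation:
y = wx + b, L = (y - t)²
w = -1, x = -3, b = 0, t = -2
∂L/∂w = -30

y = wx + b = (-1)(-3) + 0 = 3
∂L/∂y = 2(y - t) = 2(3 - -2) = 10
∂y/∂w = x = -3
∂L/∂w = ∂L/∂y · ∂y/∂w = 10 × -3 = -30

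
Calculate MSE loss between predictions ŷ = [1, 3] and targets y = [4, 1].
MSE = 6.5

MSE = (1/2)((1-4)² + (3-1)²) = (1/2)(9 + 4) = 6.5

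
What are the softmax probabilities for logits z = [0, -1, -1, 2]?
p = [0.1096, 0.0403, 0.0403, 0.8098]

exp(z) = [1, 0.3679, 0.3679, 7.389]
Sum = 9.125
p = [0.1096, 0.0403, 0.0403, 0.8098]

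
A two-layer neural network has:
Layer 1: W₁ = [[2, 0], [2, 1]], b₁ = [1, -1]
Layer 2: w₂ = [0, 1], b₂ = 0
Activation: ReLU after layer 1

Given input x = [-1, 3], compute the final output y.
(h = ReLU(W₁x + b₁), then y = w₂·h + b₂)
y = 0

Layer 1 pre-activation: z₁ = [-1, 0]
After ReLU: h = [0, 0]
Layer 2 output: y = 0×0 + 1×0 + 0 = 0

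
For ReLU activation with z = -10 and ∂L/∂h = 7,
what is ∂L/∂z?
∂L/∂z = 0

h = ReLU(-10) = 0
Since z < 0: ∂h/∂z = 0
∂L/∂z = ∂L/∂h · ∂h/∂z = 7 × 0 = 0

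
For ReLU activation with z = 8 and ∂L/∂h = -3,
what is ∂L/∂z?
∂L/∂z = -3

h = ReLU(8) = 8
Since z > 0: ∂h/∂z = 1
∂L/∂z = ∂L/∂h · ∂h/∂z = -3 × 1 = -3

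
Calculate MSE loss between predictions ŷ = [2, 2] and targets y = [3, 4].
MSE = 2.5

MSE = (1/2)((2-3)² + (2-4)²) = (1/2)(1 + 4) = 2.5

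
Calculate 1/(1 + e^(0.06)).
0.485

sigmoid(-0.06) = 1/(1 + e^(0.06)) = 1/(1 + 1.062) = 0.485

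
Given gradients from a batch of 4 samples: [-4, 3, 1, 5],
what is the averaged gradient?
Average gradient = 1.25

Average = (1/4)(-4 + 3 + 1 + 5) = 5/4 = 1.25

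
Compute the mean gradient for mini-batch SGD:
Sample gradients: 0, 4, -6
Average gradient = -0.6667

Average = (1/3)(0 + 4 + -6) = -2/3 = -0.6667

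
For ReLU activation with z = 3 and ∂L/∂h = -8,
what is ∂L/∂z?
∂L/∂z = -8

h = ReLU(3) = 3
Since z > 0: ∂h/∂z = 1
∂L/∂z = ∂L/∂h · ∂h/∂z = -8 × 1 = -8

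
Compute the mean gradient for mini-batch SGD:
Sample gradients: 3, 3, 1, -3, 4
Average gradient = 1.6

Average = (1/5)(3 + 3 + 1 + -3 + 4) = 8/5 = 1.6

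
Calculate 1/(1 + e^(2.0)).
0.1192

sigmoid(-2.0) = 1/(1 + e^(2.0)) = 1/(1 + 7.389) = 0.1192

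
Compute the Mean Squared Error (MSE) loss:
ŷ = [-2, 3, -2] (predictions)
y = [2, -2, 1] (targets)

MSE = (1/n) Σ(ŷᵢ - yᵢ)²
MSE = 16.67

MSE = (1/3)((-2-2)² + (3--2)² + (-2-1)²) = (1/3)(16 + 25 + 9) = 16.67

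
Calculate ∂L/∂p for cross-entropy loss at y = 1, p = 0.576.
∂L/∂p = -1.736

∂L/∂p = -y/p + (1-y)/(1-p) = -1/0.576 + 0 = -1.736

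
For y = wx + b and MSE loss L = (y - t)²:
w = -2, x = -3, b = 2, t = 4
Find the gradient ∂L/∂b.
∂L/∂b = 8

y = wx + b = (-2)(-3) + 2 = 8
∂L/∂y = 2(y - t) = 2(8 - 4) = 8
∂y/∂b = 1
∂L/∂b = ∂L/∂y · ∂y/∂b = 8 × 1 = 8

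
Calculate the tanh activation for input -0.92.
-0.7259

tanh(-0.92) = (e^(-0.92) - e^(0.92))/(e^(-0.92) + e^(0.92)) = -0.7259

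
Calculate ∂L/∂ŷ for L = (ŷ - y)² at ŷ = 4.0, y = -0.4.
∂L/∂ŷ = 8.8

∂L/∂ŷ = 2(ŷ - y) = 2(4.0 - -0.4) = 2(4.4) = 8.8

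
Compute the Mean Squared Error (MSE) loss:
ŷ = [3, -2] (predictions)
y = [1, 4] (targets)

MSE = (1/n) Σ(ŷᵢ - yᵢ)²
MSE = 20

MSE = (1/2)((3-1)² + (-2-4)²) = (1/2)(4 + 36) = 20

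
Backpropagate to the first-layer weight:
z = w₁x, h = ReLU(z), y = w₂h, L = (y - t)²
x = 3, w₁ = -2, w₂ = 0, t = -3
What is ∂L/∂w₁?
∂L/∂w₁ = 0

Forward pass:
z = w₁x = -2×3 = -6
h = ReLU(-6) = 0
y = w₂h = 0×0 = 0

Backward pass:
∂L/∂y = 2(y - t) = 2(0 - -3) = 6
∂y/∂h = w₂ = 0
∂h/∂z = 0 (ReLU derivative)
∂z/∂w₁ = x = 3

∂L/∂w₁ = 6 × 0 × 0 × 3 = 0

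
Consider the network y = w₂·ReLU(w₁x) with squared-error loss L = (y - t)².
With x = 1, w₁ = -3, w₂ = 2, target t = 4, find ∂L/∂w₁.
∂L/∂w₁ = 0

Forward pass:
z = w₁x = -3×1 = -3
h = ReLU(-3) = 0
y = w₂h = 2×0 = 0

Backward pass:
∂L/∂y = 2(y - t) = 2(0 - 4) = -8
∂y/∂h = w₂ = 2
∂h/∂z = 0 (ReLU derivative)
∂z/∂w₁ = x = 1

∂L/∂w₁ = -8 × 2 × 0 × 1 = 0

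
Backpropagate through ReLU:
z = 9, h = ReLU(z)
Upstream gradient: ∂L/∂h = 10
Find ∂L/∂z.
∂L/∂z = 10

h = ReLU(9) = 9
Since z > 0: ∂h/∂z = 1
∂L/∂z = ∂L/∂h · ∂h/∂z = 10 × 1 = 10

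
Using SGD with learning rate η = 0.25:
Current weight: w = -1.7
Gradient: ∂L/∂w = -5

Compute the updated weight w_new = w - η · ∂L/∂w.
w_new = -0.45

w_new = w - η·∂L/∂w = -1.7 - 0.25×(-5) = -1.7 - (-1.25) = -0.45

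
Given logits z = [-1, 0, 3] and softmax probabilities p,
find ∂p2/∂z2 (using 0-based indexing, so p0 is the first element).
∂p2/∂z2 = 0.0597

p = softmax(z) = [0.01715, 0.04661, 0.9362]
p2 = 0.9362

∂p2/∂z2 = p2(1 - p2) = 0.9362 × (1 - 0.9362) = 0.0597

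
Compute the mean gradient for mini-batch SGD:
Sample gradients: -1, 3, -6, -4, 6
Average gradient = -0.4

Average = (1/5)(-1 + 3 + -6 + -4 + 6) = -2/5 = -0.4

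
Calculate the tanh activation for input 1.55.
0.9138

tanh(1.55) = (e^(1.55) - e^(-1.55))/(e^(1.55) + e^(-1.55)) = 0.9138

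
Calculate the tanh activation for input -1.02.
-0.7699

tanh(-1.02) = (e^(-1.02) - e^(1.02))/(e^(-1.02) + e^(1.02)) = -0.7699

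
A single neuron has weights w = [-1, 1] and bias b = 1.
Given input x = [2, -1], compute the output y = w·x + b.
y = -2

y = (-1)(2) + (1)(-1) + 1 = -2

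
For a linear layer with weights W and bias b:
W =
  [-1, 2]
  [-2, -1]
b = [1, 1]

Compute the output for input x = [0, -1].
y = [-1, 2]

Wx = [-1×0 + 2×-1, -2×0 + -1×-1]
   = [-2, 1]
y = Wx + b = [-2 + 1, 1 + 1] = [-1, 2]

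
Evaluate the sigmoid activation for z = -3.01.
0.04698

sigmoid(-3.01) = 1/(1 + e^(3.01)) = 1/(1 + 20.29) = 0.04698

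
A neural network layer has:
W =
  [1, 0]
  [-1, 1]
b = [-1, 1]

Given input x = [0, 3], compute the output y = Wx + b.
y = [-1, 4]

Wx = [1×0 + 0×3, -1×0 + 1×3]
   = [0, 3]
y = Wx + b = [0 + -1, 3 + 1] = [-1, 4]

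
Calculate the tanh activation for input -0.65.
-0.5717

tanh(-0.65) = (e^(-0.65) - e^(0.65))/(e^(-0.65) + e^(0.65)) = -0.5717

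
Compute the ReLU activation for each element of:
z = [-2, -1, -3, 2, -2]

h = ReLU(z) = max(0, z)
h = [0, 0, 0, 2, 0]

ReLU applied element-wise: max(0,-2)=0, max(0,-1)=0, max(0,-3)=0, max(0,2)=2, max(0,-2)=0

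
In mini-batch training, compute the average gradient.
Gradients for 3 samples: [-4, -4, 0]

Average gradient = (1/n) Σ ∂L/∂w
Average gradient = -2.667

Average = (1/3)(-4 + -4 + 0) = -8/3 = -2.667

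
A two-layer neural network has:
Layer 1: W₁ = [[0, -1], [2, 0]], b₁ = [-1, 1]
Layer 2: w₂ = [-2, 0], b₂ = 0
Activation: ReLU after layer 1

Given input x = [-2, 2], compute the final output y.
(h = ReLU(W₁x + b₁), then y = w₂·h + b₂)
y = 0

Layer 1 pre-activation: z₁ = [-3, -3]
After ReLU: h = [0, 0]
Layer 2 output: y = -2×0 + 0×0 + 0 = 0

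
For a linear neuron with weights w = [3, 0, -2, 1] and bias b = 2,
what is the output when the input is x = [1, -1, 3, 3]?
y = 2

y = (3)(1) + (0)(-1) + (-2)(3) + (1)(3) + 2 = 2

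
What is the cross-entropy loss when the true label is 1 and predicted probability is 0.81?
L = 0.2107

L = -1·log(0.81) - 0·log(0.19) = -log(0.81) = 0.2107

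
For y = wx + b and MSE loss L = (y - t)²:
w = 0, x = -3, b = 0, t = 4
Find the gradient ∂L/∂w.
∂L/∂w = 24

y = wx + b = (0)(-3) + 0 = 0
∂L/∂y = 2(y - t) = 2(0 - 4) = -8
∂y/∂w = x = -3
∂L/∂w = ∂L/∂y · ∂y/∂w = -8 × -3 = 24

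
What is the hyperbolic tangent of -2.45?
-0.9852

tanh(-2.45) = (e^(-2.45) - e^(2.45))/(e^(-2.45) + e^(2.45)) = -0.9852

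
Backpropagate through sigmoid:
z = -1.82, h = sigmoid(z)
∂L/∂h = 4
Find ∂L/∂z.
∂L/∂z = 0.48

σ(-1.82) = 0.1394
σ'(-1.82) = σ(-1.82)(1 - σ(-1.82)) = 0.1394 × 0.8606 = 0.12
∂L/∂z = ∂L/∂h · σ'(z) = 4 × 0.12 = 0.48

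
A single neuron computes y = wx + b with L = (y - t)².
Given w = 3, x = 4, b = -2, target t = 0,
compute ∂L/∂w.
∂L/∂w = 80

y = wx + b = (3)(4) + -2 = 10
∂L/∂y = 2(y - t) = 2(10 - 0) = 20
∂y/∂w = x = 4
∂L/∂w = ∂L/∂y · ∂y/∂w = 20 × 4 = 80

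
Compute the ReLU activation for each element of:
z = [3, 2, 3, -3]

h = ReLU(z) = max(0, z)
h = [3, 2, 3, 0]

ReLU applied element-wise: max(0,3)=3, max(0,2)=2, max(0,3)=3, max(0,-3)=0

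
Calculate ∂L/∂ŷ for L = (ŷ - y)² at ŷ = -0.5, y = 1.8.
∂L/∂ŷ = -4.6

∂L/∂ŷ = 2(ŷ - y) = 2(-0.5 - 1.8) = 2(-2.3) = -4.6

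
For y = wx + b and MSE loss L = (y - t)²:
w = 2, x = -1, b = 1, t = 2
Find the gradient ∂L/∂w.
∂L/∂w = 6

y = wx + b = (2)(-1) + 1 = -1
∂L/∂y = 2(y - t) = 2(-1 - 2) = -6
∂y/∂w = x = -1
∂L/∂w = ∂L/∂y · ∂y/∂w = -6 × -1 = 6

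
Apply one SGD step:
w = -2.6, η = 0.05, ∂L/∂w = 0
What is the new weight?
w_new = -2.6

w_new = w - η·∂L/∂w = -2.6 - 0.05×(0) = -2.6 - (0) = -2.6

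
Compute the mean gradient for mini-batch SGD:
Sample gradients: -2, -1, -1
Average gradient = -1.333

Average = (1/3)(-2 + -1 + -1) = -4/3 = -1.333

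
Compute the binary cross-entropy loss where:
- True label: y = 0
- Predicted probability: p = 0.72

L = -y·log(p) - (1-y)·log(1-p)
L = 1.273

L = -0·log(0.72) - 1·log(0.28) = -log(0.28) = 1.273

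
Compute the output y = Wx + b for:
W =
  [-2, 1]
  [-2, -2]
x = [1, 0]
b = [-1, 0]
y = [-3, -2]

Wx = [-2×1 + 1×0, -2×1 + -2×0]
   = [-2, -2]
y = Wx + b = [-2 + -1, -2 + 0] = [-3, -2]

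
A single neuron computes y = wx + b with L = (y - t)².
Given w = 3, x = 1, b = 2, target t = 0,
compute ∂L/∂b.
∂L/∂b = 10

y = wx + b = (3)(1) + 2 = 5
∂L/∂y = 2(y - t) = 2(5 - 0) = 10
∂y/∂b = 1
∂L/∂b = ∂L/∂y · ∂y/∂b = 10 × 1 = 10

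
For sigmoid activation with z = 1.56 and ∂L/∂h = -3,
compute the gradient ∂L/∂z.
∂L/∂z = -0.4305

σ(1.56) = 0.8264
σ'(1.56) = σ(1.56)(1 - σ(1.56)) = 0.8264 × 0.1736 = 0.1435
∂L/∂z = ∂L/∂h · σ'(z) = -3 × 0.1435 = -0.4305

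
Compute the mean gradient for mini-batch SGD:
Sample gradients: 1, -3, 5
Average gradient = 1

Average = (1/3)(1 + -3 + 5) = 3/3 = 1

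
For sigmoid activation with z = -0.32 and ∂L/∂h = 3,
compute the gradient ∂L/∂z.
∂L/∂z = 0.7311

σ(-0.32) = 0.4207
σ'(-0.32) = σ(-0.32)(1 - σ(-0.32)) = 0.4207 × 0.5793 = 0.2437
∂L/∂z = ∂L/∂h · σ'(z) = 3 × 0.2437 = 0.7311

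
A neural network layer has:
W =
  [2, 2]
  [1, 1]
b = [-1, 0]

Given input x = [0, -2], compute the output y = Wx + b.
y = [-5, -2]

Wx = [2×0 + 2×-2, 1×0 + 1×-2]
   = [-4, -2]
y = Wx + b = [-4 + -1, -2 + 0] = [-5, -2]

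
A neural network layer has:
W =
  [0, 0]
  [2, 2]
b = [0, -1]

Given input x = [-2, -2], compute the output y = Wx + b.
y = [0, -9]

Wx = [0×-2 + 0×-2, 2×-2 + 2×-2]
   = [0, -8]
y = Wx + b = [0 + 0, -8 + -1] = [0, -9]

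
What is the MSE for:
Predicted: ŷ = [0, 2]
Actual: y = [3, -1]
MSE = 9

MSE = (1/2)((0-3)² + (2--1)²) = (1/2)(9 + 9) = 9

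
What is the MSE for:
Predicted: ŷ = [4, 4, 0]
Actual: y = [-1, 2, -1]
MSE = 10

MSE = (1/3)((4--1)² + (4-2)² + (0--1)²) = (1/3)(25 + 4 + 1) = 10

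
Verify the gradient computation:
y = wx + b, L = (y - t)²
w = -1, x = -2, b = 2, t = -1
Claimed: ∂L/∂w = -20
Correct

y = (-1)(-2) + 2 = 4
∂L/∂y = 2(y - t) = 2(4 - -1) = 10
∂y/∂w = x = -2
∂L/∂w = 10 × -2 = -20

Claimed value: -20
Correct: The correct gradient is -20.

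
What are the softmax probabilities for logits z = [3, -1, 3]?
p = [0.4955, 0.0091, 0.4955]

exp(z) = [20.09, 0.3679, 20.09]
Sum = 40.54
p = [0.4955, 0.0091, 0.4955]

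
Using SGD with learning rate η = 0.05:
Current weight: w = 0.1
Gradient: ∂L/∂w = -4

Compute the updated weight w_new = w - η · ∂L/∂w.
w_new = 0.3

w_new = w - η·∂L/∂w = 0.1 - 0.05×(-4) = 0.1 - (-0.2) = 0.3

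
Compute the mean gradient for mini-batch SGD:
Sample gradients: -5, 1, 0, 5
Average gradient = 0.25

Average = (1/4)(-5 + 1 + 0 + 5) = 1/4 = 0.25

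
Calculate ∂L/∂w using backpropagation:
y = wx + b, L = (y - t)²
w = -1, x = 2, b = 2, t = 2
∂L/∂w = -8

y = wx + b = (-1)(2) + 2 = 0
∂L/∂y = 2(y - t) = 2(0 - 2) = -4
∂y/∂w = x = 2
∂L/∂w = ∂L/∂y · ∂y/∂w = -4 × 2 = -8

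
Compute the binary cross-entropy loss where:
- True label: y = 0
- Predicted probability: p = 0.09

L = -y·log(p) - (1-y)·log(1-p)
L = 0.09431

L = -0·log(0.09) - 1·log(0.91) = -log(0.91) = 0.09431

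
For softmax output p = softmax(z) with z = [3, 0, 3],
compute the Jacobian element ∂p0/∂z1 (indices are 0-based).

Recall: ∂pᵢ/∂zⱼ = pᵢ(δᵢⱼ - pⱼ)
∂p0/∂z1 = -0.01185

p = softmax(z) = [0.4879, 0.02429, 0.4879]
p0 = 0.4879, p1 = 0.02429

∂p0/∂z1 = -p0 × p1 = -0.4879 × 0.02429 = -0.01185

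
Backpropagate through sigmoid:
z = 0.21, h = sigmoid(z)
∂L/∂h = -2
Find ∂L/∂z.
∂L/∂z = -0.4945

σ(0.21) = 0.5523
σ'(0.21) = σ(0.21)(1 - σ(0.21)) = 0.5523 × 0.4477 = 0.2473
∂L/∂z = ∂L/∂h · σ'(z) = -2 × 0.2473 = -0.4945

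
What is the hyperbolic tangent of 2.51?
0.9869

tanh(2.51) = (e^(2.51) - e^(-2.51))/(e^(2.51) + e^(-2.51)) = 0.9869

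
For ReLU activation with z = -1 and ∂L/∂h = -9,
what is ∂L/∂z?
∂L/∂z = 0

h = ReLU(-1) = 0
Since z < 0: ∂h/∂z = 0
∂L/∂z = ∂L/∂h · ∂h/∂z = -9 × 0 = 0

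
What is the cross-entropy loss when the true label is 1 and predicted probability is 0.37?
L = 0.9943

L = -1·log(0.37) - 0·log(0.63) = -log(0.37) = 0.9943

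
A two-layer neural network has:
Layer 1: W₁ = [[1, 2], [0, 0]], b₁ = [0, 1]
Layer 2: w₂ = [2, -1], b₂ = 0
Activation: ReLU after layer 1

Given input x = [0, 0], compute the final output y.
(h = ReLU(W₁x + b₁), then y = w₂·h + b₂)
y = -1

Layer 1 pre-activation: z₁ = [0, 1]
After ReLU: h = [0, 1]
Layer 2 output: y = 2×0 + -1×1 + 0 = -1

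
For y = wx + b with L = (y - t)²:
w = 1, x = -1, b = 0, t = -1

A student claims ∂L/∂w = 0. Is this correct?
Correct

y = (1)(-1) + 0 = -1
∂L/∂y = 2(y - t) = 2(-1 - -1) = 0
∂y/∂w = x = -1
∂L/∂w = 0 × -1 = 0

Claimed value: 0
Correct: The correct gradient is 0.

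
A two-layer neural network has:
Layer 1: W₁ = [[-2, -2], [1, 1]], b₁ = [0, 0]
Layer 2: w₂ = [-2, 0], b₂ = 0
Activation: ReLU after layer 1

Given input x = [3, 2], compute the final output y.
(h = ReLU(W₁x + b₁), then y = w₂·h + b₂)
y = 0

Layer 1 pre-activation: z₁ = [-10, 5]
After ReLU: h = [0, 5]
Layer 2 output: y = -2×0 + 0×5 + 0 = 0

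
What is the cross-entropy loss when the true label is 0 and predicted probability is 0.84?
L = 1.833

L = -0·log(0.84) - 1·log(0.16) = -log(0.16) = 1.833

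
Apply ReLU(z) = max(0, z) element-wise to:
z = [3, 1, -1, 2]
h = [3, 1, 0, 2]

ReLU applied element-wise: max(0,3)=3, max(0,1)=1, max(0,-1)=0, max(0,2)=2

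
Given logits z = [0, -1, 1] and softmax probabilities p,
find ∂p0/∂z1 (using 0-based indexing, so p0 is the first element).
∂p0/∂z1 = -0.02203

p = softmax(z) = [0.2447, 0.09003, 0.6652]
p0 = 0.2447, p1 = 0.09003

∂p0/∂z1 = -p0 × p1 = -0.2447 × 0.09003 = -0.02203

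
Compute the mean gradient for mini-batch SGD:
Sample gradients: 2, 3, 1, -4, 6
Average gradient = 1.6

Average = (1/5)(2 + 3 + 1 + -4 + 6) = 8/5 = 1.6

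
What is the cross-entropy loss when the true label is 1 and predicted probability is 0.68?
L = 0.3857

L = -1·log(0.68) - 0·log(0.32) = -log(0.68) = 0.3857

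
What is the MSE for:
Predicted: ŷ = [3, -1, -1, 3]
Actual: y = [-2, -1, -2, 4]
MSE = 6.75

MSE = (1/4)((3--2)² + (-1--1)² + (-1--2)² + (3-4)²) = (1/4)(25 + 0 + 1 + 1) = 6.75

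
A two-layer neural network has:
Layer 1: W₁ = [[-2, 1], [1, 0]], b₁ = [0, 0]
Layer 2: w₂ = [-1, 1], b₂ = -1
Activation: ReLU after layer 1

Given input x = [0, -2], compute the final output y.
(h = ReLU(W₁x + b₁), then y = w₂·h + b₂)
y = -1

Layer 1 pre-activation: z₁ = [-2, 0]
After ReLU: h = [0, 0]
Layer 2 output: y = -1×0 + 1×0 + -1 = -1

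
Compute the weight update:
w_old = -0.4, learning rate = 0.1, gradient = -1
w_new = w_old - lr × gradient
w_new = -0.3

w_new = w - η·∂L/∂w = -0.4 - 0.1×(-1) = -0.4 - (-0.1) = -0.3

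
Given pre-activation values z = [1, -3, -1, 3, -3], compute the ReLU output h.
h = [1, 0, 0, 3, 0]

ReLU applied element-wise: max(0,1)=1, max(0,-3)=0, max(0,-1)=0, max(0,3)=3, max(0,-3)=0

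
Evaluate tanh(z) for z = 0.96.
0.7443

tanh(0.96) = (e^(0.96) - e^(-0.96))/(e^(0.96) + e^(-0.96)) = 0.7443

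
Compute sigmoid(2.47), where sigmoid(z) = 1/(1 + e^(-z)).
0.922

sigmoid(2.47) = 1/(1 + e^(-2.47)) = 1/(1 + 0.08458) = 0.922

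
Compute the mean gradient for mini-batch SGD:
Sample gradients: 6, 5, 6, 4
Average gradient = 5.25

Average = (1/4)(6 + 5 + 6 + 4) = 21/4 = 5.25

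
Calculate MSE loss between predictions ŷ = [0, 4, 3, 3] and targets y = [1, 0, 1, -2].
MSE = 11.5

MSE = (1/4)((0-1)² + (4-0)² + (3-1)² + (3--2)²) = (1/4)(1 + 16 + 4 + 25) = 11.5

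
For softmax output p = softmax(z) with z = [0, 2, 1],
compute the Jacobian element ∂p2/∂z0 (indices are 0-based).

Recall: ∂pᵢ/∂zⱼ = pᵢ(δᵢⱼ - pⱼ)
∂p2/∂z0 = -0.02203

p = softmax(z) = [0.09003, 0.6652, 0.2447]
p2 = 0.2447, p0 = 0.09003

∂p2/∂z0 = -p2 × p0 = -0.2447 × 0.09003 = -0.02203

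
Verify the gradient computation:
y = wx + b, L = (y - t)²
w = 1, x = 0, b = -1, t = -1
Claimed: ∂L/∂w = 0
Correct

y = (1)(0) + -1 = -1
∂L/∂y = 2(y - t) = 2(-1 - -1) = 0
∂y/∂w = x = 0
∂L/∂w = 0 × 0 = 0

Claimed value: 0
Correct: The correct gradient is 0.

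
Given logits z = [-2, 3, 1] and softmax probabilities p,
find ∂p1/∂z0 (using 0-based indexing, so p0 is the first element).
∂p1/∂z0 = -0.005166

p = softmax(z) = [0.0059, 0.8756, 0.1185]
p1 = 0.8756, p0 = 0.0059

∂p1/∂z0 = -p1 × p0 = -0.8756 × 0.0059 = -0.005166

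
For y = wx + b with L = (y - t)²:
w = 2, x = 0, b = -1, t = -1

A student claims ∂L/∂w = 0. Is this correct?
Correct

y = (2)(0) + -1 = -1
∂L/∂y = 2(y - t) = 2(-1 - -1) = 0
∂y/∂w = x = 0
∂L/∂w = 0 × 0 = 0

Claimed value: 0
Correct: The correct gradient is 0.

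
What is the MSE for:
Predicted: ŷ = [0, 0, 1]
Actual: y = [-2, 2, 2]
MSE = 3

MSE = (1/3)((0--2)² + (0-2)² + (1-2)²) = (1/3)(4 + 4 + 1) = 3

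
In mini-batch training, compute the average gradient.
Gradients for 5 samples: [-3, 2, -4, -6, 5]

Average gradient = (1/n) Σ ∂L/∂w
Average gradient = -1.2

Average = (1/5)(-3 + 2 + -4 + -6 + 5) = -6/5 = -1.2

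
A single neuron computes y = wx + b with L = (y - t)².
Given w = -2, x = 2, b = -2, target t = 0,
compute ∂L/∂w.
∂L/∂w = -24

y = wx + b = (-2)(2) + -2 = -6
∂L/∂y = 2(y - t) = 2(-6 - 0) = -12
∂y/∂w = x = 2
∂L/∂w = ∂L/∂y · ∂y/∂w = -12 × 2 = -24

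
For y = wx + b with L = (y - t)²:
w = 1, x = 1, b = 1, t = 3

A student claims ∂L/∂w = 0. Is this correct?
Incorrect

y = (1)(1) + 1 = 2
∂L/∂y = 2(y - t) = 2(2 - 3) = -2
∂y/∂w = x = 1
∂L/∂w = -2 × 1 = -2

Claimed value: 0
Incorrect: The correct gradient is -2.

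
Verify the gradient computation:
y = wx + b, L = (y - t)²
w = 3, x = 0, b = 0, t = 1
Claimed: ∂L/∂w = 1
Incorrect

y = (3)(0) + 0 = 0
∂L/∂y = 2(y - t) = 2(0 - 1) = -2
∂y/∂w = x = 0
∂L/∂w = -2 × 0 = 0

Claimed value: 1
Incorrect: The correct gradient is 0.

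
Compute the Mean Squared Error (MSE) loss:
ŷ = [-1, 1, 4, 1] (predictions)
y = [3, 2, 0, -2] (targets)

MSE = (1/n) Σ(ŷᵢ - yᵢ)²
MSE = 10.5

MSE = (1/4)((-1-3)² + (1-2)² + (4-0)² + (1--2)²) = (1/4)(16 + 1 + 16 + 9) = 10.5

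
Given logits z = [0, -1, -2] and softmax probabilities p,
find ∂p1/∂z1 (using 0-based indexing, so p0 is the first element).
∂p1/∂z1 = 0.1848

p = softmax(z) = [0.6652, 0.2447, 0.09003]
p1 = 0.2447

∂p1/∂z1 = p1(1 - p1) = 0.2447 × (1 - 0.2447) = 0.1848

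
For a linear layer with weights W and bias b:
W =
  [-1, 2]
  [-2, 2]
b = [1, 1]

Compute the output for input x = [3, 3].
y = [4, 1]

Wx = [-1×3 + 2×3, -2×3 + 2×3]
   = [3, 0]
y = Wx + b = [3 + 1, 0 + 1] = [4, 1]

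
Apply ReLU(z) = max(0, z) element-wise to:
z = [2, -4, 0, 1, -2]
h = [2, 0, 0, 1, 0]

ReLU applied element-wise: max(0,2)=2, max(0,-4)=0, max(0,0)=0, max(0,1)=1, max(0,-2)=0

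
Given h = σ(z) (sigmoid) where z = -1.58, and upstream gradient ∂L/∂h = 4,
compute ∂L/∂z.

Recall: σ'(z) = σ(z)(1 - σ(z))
∂L/∂z = 0.5665

σ(-1.58) = 0.1708
σ'(-1.58) = σ(-1.58)(1 - σ(-1.58)) = 0.1708 × 0.8292 = 0.1416
∂L/∂z = ∂L/∂h · σ'(z) = 4 × 0.1416 = 0.5665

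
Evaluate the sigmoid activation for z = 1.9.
0.8699

sigmoid(1.9) = 1/(1 + e^(-1.9)) = 1/(1 + 0.1496) = 0.8699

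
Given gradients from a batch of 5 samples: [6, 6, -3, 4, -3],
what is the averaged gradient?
Average gradient = 2

Average = (1/5)(6 + 6 + -3 + 4 + -3) = 10/5 = 2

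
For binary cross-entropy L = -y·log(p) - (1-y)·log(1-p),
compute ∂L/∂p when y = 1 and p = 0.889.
∂L/∂p = -1.125

∂L/∂p = -y/p + (1-y)/(1-p) = -1/0.889 + 0 = -1.125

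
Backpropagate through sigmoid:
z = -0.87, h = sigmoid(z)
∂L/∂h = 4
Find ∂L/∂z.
∂L/∂z = 0.8323

σ(-0.87) = 0.2953
σ'(-0.87) = σ(-0.87)(1 - σ(-0.87)) = 0.2953 × 0.7047 = 0.2081
∂L/∂z = ∂L/∂h · σ'(z) = 4 × 0.2081 = 0.8323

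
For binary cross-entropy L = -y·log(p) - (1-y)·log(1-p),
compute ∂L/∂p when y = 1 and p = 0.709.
∂L/∂p = -1.41

∂L/∂p = -y/p + (1-y)/(1-p) = -1/0.709 + 0 = -1.41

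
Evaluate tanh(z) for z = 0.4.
0.3799

tanh(0.4) = (e^(0.4) - e^(-0.4))/(e^(0.4) + e^(-0.4)) = 0.3799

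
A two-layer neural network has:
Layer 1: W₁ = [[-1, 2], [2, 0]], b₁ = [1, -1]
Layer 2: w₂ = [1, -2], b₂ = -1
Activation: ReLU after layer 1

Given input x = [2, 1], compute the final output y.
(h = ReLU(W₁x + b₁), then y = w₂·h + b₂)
y = -6

Layer 1 pre-activation: z₁ = [1, 3]
After ReLU: h = [1, 3]
Layer 2 output: y = 1×1 + -2×3 + -1 = -6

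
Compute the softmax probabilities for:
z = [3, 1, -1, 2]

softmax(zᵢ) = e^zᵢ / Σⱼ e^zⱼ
p = [0.6572, 0.0889, 0.012, 0.2418]

exp(z) = [20.09, 2.718, 0.3679, 7.389]
Sum = 30.56
p = [0.6572, 0.0889, 0.012, 0.2418]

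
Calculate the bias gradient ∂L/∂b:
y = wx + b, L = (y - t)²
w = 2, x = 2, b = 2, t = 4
∂L/∂b = 4

y = wx + b = (2)(2) + 2 = 6
∂L/∂y = 2(y - t) = 2(6 - 4) = 4
∂y/∂b = 1
∂L/∂b = ∂L/∂y · ∂y/∂b = 4 × 1 = 4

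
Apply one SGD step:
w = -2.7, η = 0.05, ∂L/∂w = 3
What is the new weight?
w_new = -2.85

w_new = w - η·∂L/∂w = -2.7 - 0.05×(3) = -2.7 - (0.15) = -2.85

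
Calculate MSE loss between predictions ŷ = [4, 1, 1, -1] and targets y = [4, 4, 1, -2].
MSE = 2.5

MSE = (1/4)((4-4)² + (1-4)² + (1-1)² + (-1--2)²) = (1/4)(0 + 9 + 0 + 1) = 2.5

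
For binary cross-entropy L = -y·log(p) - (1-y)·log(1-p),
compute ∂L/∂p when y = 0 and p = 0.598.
∂L/∂p = 2.488

∂L/∂p = -y/p + (1-y)/(1-p) = 0 + 1/0.402 = 2.488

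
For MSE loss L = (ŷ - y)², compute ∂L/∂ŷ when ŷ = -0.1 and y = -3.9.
∂L/∂ŷ = 7.6

∂L/∂ŷ = 2(ŷ - y) = 2(-0.1 - -3.9) = 2(3.8) = 7.6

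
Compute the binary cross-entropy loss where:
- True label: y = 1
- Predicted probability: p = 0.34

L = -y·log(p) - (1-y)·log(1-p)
L = 1.079

L = -1·log(0.34) - 0·log(0.66) = -log(0.34) = 1.079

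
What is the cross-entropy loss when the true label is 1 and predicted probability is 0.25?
L = 1.386

L = -1·log(0.25) - 0·log(0.75) = -log(0.25) = 1.386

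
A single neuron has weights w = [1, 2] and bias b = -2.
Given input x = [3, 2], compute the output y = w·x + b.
y = 5

y = (1)(3) + (2)(2) + -2 = 5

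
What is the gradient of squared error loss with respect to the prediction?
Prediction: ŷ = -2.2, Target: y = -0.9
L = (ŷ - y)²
∂L/∂ŷ = -2.6

∂L/∂ŷ = 2(ŷ - y) = 2(-2.2 - -0.9) = 2(-1.3) = -2.6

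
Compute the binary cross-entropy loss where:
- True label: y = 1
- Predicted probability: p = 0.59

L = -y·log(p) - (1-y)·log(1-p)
L = 0.5276

L = -1·log(0.59) - 0·log(0.41) = -log(0.59) = 0.5276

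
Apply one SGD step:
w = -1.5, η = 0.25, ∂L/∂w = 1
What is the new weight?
w_new = -1.75

w_new = w - η·∂L/∂w = -1.5 - 0.25×(1) = -1.5 - (0.25) = -1.75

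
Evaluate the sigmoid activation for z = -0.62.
0.3498

sigmoid(-0.62) = 1/(1 + e^(0.62)) = 1/(1 + 1.859) = 0.3498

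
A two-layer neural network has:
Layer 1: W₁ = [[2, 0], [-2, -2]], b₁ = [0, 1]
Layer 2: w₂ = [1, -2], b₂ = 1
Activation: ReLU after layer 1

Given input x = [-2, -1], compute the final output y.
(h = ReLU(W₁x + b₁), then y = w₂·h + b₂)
y = -13

Layer 1 pre-activation: z₁ = [-4, 7]
After ReLU: h = [0, 7]
Layer 2 output: y = 1×0 + -2×7 + 1 = -13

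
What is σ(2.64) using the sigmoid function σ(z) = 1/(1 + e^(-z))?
0.9334

sigmoid(2.64) = 1/(1 + e^(-2.64)) = 1/(1 + 0.07136) = 0.9334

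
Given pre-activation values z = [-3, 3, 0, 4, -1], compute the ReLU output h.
h = [0, 3, 0, 4, 0]

ReLU applied element-wise: max(0,-3)=0, max(0,3)=3, max(0,0)=0, max(0,4)=4, max(0,-1)=0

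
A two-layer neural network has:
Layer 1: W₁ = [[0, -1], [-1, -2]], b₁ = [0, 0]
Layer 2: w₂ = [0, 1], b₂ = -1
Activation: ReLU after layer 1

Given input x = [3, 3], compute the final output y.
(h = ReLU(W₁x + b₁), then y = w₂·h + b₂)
y = -1

Layer 1 pre-activation: z₁ = [-3, -9]
After ReLU: h = [0, 0]
Layer 2 output: y = 0×0 + 1×0 + -1 = -1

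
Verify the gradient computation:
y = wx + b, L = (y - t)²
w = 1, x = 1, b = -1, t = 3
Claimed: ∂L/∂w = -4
Incorrect

y = (1)(1) + -1 = 0
∂L/∂y = 2(y - t) = 2(0 - 3) = -6
∂y/∂w = x = 1
∂L/∂w = -6 × 1 = -6

Claimed value: -4
Incorrect: The correct gradient is -6.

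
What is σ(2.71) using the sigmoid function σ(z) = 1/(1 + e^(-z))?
0.9376

sigmoid(2.71) = 1/(1 + e^(-2.71)) = 1/(1 + 0.06654) = 0.9376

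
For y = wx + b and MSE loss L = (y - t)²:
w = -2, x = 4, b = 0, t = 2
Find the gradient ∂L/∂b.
∂L/∂b = -20

y = wx + b = (-2)(4) + 0 = -8
∂L/∂y = 2(y - t) = 2(-8 - 2) = -20
∂y/∂b = 1
∂L/∂b = ∂L/∂y · ∂y/∂b = -20 × 1 = -20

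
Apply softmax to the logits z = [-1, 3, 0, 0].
p = [0.0164, 0.8945, 0.0445, 0.0445]

exp(z) = [0.3679, 20.09, 1, 1]
Sum = 22.45
p = [0.0164, 0.8945, 0.0445, 0.0445]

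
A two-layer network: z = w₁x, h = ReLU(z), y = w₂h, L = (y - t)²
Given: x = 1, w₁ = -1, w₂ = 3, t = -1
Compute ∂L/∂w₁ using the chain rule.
∂L/∂w₁ = 0

Forward pass:
z = w₁x = -1×1 = -1
h = ReLU(-1) = 0
y = w₂h = 3×0 = 0

Backward pass:
∂L/∂y = 2(y - t) = 2(0 - -1) = 2
∂y/∂h = w₂ = 3
∂h/∂z = 0 (ReLU derivative)
∂z/∂w₁ = x = 1

∂L/∂w₁ = 2 × 3 × 0 × 1 = 0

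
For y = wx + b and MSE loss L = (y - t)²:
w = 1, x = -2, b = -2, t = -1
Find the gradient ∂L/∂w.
∂L/∂w = 12

y = wx + b = (1)(-2) + -2 = -4
∂L/∂y = 2(y - t) = 2(-4 - -1) = -6
∂y/∂w = x = -2
∂L/∂w = ∂L/∂y · ∂y/∂w = -6 × -2 = 12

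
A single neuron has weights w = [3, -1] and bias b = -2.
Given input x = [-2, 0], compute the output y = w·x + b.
y = -8

y = (3)(-2) + (-1)(0) + -2 = -8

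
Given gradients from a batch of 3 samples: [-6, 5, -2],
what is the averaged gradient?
Average gradient = -1

Average = (1/3)(-6 + 5 + -2) = -3/3 = -1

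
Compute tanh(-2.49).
-0.9863

tanh(-2.49) = (e^(-2.49) - e^(2.49))/(e^(-2.49) + e^(2.49)) = -0.9863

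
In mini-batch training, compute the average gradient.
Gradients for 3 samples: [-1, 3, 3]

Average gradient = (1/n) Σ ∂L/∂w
Average gradient = 1.667

Average = (1/3)(-1 + 3 + 3) = 5/3 = 1.667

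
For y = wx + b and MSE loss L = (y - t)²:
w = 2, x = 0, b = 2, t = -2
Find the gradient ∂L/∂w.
∂L/∂w = 0

y = wx + b = (2)(0) + 2 = 2
∂L/∂y = 2(y - t) = 2(2 - -2) = 8
∂y/∂w = x = 0
∂L/∂w = ∂L/∂y · ∂y/∂w = 8 × 0 = 0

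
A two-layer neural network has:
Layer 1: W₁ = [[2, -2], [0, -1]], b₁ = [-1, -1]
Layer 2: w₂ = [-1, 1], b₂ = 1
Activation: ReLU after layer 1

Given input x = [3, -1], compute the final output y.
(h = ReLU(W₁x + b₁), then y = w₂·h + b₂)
y = -6

Layer 1 pre-activation: z₁ = [7, 0]
After ReLU: h = [7, 0]
Layer 2 output: y = -1×7 + 1×0 + 1 = -6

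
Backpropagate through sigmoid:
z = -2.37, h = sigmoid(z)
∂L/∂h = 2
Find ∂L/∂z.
∂L/∂z = 0.1564

σ(-2.37) = 0.08549
σ'(-2.37) = σ(-2.37)(1 - σ(-2.37)) = 0.08549 × 0.9145 = 0.07818
∂L/∂z = ∂L/∂h · σ'(z) = 2 × 0.07818 = 0.1564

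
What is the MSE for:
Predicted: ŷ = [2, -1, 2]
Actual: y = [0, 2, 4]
MSE = 5.667

MSE = (1/3)((2-0)² + (-1-2)² + (2-4)²) = (1/3)(4 + 9 + 4) = 5.667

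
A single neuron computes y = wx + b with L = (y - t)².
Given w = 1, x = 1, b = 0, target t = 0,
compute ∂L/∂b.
∂L/∂b = 2

y = wx + b = (1)(1) + 0 = 1
∂L/∂y = 2(y - t) = 2(1 - 0) = 2
∂y/∂b = 1
∂L/∂b = ∂L/∂y · ∂y/∂b = 2 × 1 = 2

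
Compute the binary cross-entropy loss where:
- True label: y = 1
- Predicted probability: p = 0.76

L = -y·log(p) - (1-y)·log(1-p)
L = 0.2744

L = -1·log(0.76) - 0·log(0.24) = -log(0.76) = 0.2744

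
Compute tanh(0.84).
0.6858

tanh(0.84) = (e^(0.84) - e^(-0.84))/(e^(0.84) + e^(-0.84)) = 0.6858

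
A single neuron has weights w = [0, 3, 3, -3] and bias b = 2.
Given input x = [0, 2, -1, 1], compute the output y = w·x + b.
y = 2

y = (0)(0) + (3)(2) + (3)(-1) + (-3)(1) + 2 = 2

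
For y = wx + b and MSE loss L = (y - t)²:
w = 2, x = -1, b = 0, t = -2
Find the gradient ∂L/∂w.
∂L/∂w = 0

y = wx + b = (2)(-1) + 0 = -2
∂L/∂y = 2(y - t) = 2(-2 - -2) = 0
∂y/∂w = x = -1
∂L/∂w = ∂L/∂y · ∂y/∂w = 0 × -1 = 0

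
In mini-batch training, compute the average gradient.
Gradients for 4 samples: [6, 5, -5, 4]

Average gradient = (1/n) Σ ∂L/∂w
Average gradient = 2.5

Average = (1/4)(6 + 5 + -5 + 4) = 10/4 = 2.5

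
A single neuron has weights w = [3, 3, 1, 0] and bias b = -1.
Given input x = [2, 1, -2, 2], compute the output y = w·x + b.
y = 6

y = (3)(2) + (3)(1) + (1)(-2) + (0)(2) + -1 = 6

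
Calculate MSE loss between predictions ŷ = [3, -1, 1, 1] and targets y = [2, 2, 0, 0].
MSE = 3

MSE = (1/4)((3-2)² + (-1-2)² + (1-0)² + (1-0)²) = (1/4)(1 + 9 + 1 + 1) = 3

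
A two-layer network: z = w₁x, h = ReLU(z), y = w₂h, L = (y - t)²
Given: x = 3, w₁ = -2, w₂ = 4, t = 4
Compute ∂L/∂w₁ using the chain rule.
∂L/∂w₁ = 0

Forward pass:
z = w₁x = -2×3 = -6
h = ReLU(-6) = 0
y = w₂h = 4×0 = 0

Backward pass:
∂L/∂y = 2(y - t) = 2(0 - 4) = -8
∂y/∂h = w₂ = 4
∂h/∂z = 0 (ReLU derivative)
∂z/∂w₁ = x = 3

∂L/∂w₁ = -8 × 4 × 0 × 3 = 0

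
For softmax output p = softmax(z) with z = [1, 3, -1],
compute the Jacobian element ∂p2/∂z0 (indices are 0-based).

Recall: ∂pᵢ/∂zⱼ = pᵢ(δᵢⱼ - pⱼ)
∂p2/∂z0 = -0.001862

p = softmax(z) = [0.1173, 0.8668, 0.01588]
p2 = 0.01588, p0 = 0.1173

∂p2/∂z0 = -p2 × p0 = -0.01588 × 0.1173 = -0.001862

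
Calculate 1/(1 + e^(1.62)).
0.1652

sigmoid(-1.62) = 1/(1 + e^(1.62)) = 1/(1 + 5.053) = 0.1652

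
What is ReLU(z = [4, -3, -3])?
h = [4, 0, 0]

ReLU applied element-wise: max(0,4)=4, max(0,-3)=0, max(0,-3)=0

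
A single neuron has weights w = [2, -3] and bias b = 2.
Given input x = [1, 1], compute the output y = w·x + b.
y = 1

y = (2)(1) + (-3)(1) + 2 = 1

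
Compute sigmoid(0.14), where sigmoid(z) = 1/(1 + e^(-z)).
0.5349

sigmoid(0.14) = 1/(1 + e^(-0.14)) = 1/(1 + 0.8694) = 0.5349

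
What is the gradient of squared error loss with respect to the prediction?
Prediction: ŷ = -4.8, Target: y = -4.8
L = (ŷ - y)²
∂L/∂ŷ = 0.0

∂L/∂ŷ = 2(ŷ - y) = 2(-4.8 - -4.8) = 2(0.0) = 0.0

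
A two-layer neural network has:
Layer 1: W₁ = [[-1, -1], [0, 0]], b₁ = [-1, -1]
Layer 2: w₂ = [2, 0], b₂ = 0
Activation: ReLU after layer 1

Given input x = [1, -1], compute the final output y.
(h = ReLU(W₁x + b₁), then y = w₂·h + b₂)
y = 0

Layer 1 pre-activation: z₁ = [-1, -1]
After ReLU: h = [0, 0]
Layer 2 output: y = 2×0 + 0×0 + 0 = 0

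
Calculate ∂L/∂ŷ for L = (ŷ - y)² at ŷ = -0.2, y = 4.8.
∂L/∂ŷ = -10.0

∂L/∂ŷ = 2(ŷ - y) = 2(-0.2 - 4.8) = 2(-5.0) = -10.0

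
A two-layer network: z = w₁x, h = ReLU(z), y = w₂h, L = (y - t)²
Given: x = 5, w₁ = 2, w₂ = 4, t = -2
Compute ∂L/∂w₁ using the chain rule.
∂L/∂w₁ = 1680

Forward pass:
z = w₁x = 2×5 = 10
h = ReLU(10) = 10
y = w₂h = 4×10 = 40

Backward pass:
∂L/∂y = 2(y - t) = 2(40 - -2) = 84
∂y/∂h = w₂ = 4
∂h/∂z = 1 (ReLU derivative)
∂z/∂w₁ = x = 5

∂L/∂w₁ = 84 × 4 × 1 × 5 = 1680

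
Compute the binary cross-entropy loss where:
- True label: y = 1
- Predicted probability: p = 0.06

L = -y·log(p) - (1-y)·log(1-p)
L = 2.813

L = -1·log(0.06) - 0·log(0.94) = -log(0.06) = 2.813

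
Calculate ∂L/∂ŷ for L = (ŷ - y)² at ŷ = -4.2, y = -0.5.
∂L/∂ŷ = -7.4

∂L/∂ŷ = 2(ŷ - y) = 2(-4.2 - -0.5) = 2(-3.7) = -7.4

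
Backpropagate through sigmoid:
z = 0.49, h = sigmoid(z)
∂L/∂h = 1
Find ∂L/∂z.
∂L/∂z = 0.2356

σ(0.49) = 0.6201
σ'(0.49) = σ(0.49)(1 - σ(0.49)) = 0.6201 × 0.3799 = 0.2356
∂L/∂z = ∂L/∂h · σ'(z) = 1 × 0.2356 = 0.2356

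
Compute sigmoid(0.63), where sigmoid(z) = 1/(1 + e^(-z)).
0.6525

sigmoid(0.63) = 1/(1 + e^(-0.63)) = 1/(1 + 0.5326) = 0.6525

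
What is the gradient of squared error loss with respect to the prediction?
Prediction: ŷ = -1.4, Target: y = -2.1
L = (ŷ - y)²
∂L/∂ŷ = 1.4

∂L/∂ŷ = 2(ŷ - y) = 2(-1.4 - -2.1) = 2(0.7) = 1.4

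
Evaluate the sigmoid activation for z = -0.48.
0.3823

sigmoid(-0.48) = 1/(1 + e^(0.48)) = 1/(1 + 1.616) = 0.3823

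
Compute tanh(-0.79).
-0.6584

tanh(-0.79) = (e^(-0.79) - e^(0.79))/(e^(-0.79) + e^(0.79)) = -0.6584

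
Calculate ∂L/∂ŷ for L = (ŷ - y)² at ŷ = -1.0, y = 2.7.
∂L/∂ŷ = -7.4

∂L/∂ŷ = 2(ŷ - y) = 2(-1.0 - 2.7) = 2(-3.7) = -7.4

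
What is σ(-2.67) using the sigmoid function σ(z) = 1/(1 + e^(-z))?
0.06477

sigmoid(-2.67) = 1/(1 + e^(2.67)) = 1/(1 + 14.44) = 0.06477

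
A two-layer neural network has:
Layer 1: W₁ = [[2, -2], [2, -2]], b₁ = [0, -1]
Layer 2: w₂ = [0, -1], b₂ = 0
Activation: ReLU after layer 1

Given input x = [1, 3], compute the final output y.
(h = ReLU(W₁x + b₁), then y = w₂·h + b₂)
y = 0

Layer 1 pre-activation: z₁ = [-4, -5]
After ReLU: h = [0, 0]
Layer 2 output: y = 0×0 + -1×0 + 0 = 0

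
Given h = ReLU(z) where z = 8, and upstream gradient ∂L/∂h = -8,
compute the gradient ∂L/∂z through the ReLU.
∂L/∂z = -8

h = ReLU(8) = 8
Since z > 0: ∂h/∂z = 1
∂L/∂z = ∂L/∂h · ∂h/∂z = -8 × 1 = -8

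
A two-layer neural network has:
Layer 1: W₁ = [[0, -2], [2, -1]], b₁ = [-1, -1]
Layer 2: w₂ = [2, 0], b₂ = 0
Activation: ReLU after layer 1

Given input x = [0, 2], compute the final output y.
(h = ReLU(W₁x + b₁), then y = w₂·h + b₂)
y = 0

Layer 1 pre-activation: z₁ = [-5, -3]
After ReLU: h = [0, 0]
Layer 2 output: y = 2×0 + 0×0 + 0 = 0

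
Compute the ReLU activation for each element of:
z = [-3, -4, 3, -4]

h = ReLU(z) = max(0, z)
h = [0, 0, 3, 0]

ReLU applied element-wise: max(0,-3)=0, max(0,-4)=0, max(0,3)=3, max(0,-4)=0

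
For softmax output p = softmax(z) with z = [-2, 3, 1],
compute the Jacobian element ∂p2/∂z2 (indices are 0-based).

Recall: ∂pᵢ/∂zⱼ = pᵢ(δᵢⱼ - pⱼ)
∂p2/∂z2 = 0.1045

p = softmax(z) = [0.0059, 0.8756, 0.1185]
p2 = 0.1185

∂p2/∂z2 = p2(1 - p2) = 0.1185 × (1 - 0.1185) = 0.1045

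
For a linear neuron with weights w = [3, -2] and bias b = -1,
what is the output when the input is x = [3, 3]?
y = 2

y = (3)(3) + (-2)(3) + -1 = 2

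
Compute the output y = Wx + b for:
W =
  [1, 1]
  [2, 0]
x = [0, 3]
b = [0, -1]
y = [3, -1]

Wx = [1×0 + 1×3, 2×0 + 0×3]
   = [3, 0]
y = Wx + b = [3 + 0, 0 + -1] = [3, -1]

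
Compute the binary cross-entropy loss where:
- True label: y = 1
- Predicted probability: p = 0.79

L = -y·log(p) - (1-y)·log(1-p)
L = 0.2357

L = -1·log(0.79) - 0·log(0.21) = -log(0.79) = 0.2357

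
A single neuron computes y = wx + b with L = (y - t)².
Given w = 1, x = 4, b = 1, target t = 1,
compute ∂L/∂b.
∂L/∂b = 8

y = wx + b = (1)(4) + 1 = 5
∂L/∂y = 2(y - t) = 2(5 - 1) = 8
∂y/∂b = 1
∂L/∂b = ∂L/∂y · ∂y/∂b = 8 × 1 = 8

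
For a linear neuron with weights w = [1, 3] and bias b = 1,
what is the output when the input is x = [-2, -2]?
y = -7

y = (1)(-2) + (3)(-2) + 1 = -7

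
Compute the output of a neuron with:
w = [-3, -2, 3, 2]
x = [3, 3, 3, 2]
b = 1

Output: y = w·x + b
y = -1

y = (-3)(3) + (-2)(3) + (3)(3) + (2)(2) + 1 = -1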